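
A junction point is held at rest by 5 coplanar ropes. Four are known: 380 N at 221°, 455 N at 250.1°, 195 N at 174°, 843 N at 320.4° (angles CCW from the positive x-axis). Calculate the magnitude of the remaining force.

F ≈ 1190 N

Sum the known components: ΣF_x = 13.95 N, ΣF_y = -1194 N.
For equilibrium the remaining force must supply (−ΣF_x, −ΣF_y) = (-13.95, 1194) N.
Magnitude = √((-13.95)² + (1194)²) = 1194 N; direction = atan2(1194, -13.95) = 90.7°.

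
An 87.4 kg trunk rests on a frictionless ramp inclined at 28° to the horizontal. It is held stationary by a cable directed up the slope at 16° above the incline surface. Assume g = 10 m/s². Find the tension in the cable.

Take axes along and perpendicular to the incline. Weight components: W sin 28° = 410.3 N down-slope, W cos 28° = 771.7 N into the surface.
Along incline: T cos 16° = W sin 28° → T = 426.9 N.
Perpendicular: N = W cos 28° − T sin 16° = 654 N.

T ≈ 427 N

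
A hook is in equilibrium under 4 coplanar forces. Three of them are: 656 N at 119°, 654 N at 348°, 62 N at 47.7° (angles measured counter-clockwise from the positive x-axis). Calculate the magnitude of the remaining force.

Sum the known components: ΣF_x = 363.4 N, ΣF_y = 483.6 N.
For equilibrium the remaining force must supply (−ΣF_x, −ΣF_y) = (-363.4, -483.6) N.
Magnitude = √((-363.4)² + (-483.6)²) = 604.9 N; direction = atan2(-483.6, -363.4) = 233.1°.

F ≈ 605 N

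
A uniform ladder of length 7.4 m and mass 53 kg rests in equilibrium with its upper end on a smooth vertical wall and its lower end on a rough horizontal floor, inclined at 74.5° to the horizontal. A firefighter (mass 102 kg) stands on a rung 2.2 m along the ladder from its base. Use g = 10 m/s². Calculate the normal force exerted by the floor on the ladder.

N_floor ≈ 1550 N

ΣF_y = 0: N_floor = 53×10 + 102×10 = 1550 N.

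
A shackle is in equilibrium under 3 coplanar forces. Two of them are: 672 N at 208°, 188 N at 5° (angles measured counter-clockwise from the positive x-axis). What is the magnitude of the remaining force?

Sum the known components: ΣF_x = -406.1 N, ΣF_y = -299.1 N.
For equilibrium the remaining force must supply (−ΣF_x, −ΣF_y) = (406.1, 299.1) N.
Magnitude = √((406.1)² + (299.1)²) = 504.3 N; direction = atan2(299.1, 406.1) = 36.4°.

F ≈ 504 N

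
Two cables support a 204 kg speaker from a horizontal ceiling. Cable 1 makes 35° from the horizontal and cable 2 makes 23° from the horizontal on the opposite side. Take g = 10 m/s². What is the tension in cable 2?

T_2 ≈ 1970 N

Weight W = 204 × 10 = 2040 N acts straight down.
Horizontal: T_1 cos 35° = T_2 cos 23°  →  T_1 = 1.124 T_2.
Vertical: T_1 sin 35° + T_2 sin 23° = 2040.
Substituting the horizontal relation into the vertical equation gives 1.035 T_2 = 2040, so T_2 = 1970 N.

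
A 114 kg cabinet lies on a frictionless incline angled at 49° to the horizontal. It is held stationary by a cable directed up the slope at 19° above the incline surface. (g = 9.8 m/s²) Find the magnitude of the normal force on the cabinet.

N ≈ 443 N

Take axes along and perpendicular to the incline. Weight components: W sin 49° = 843.2 N down-slope, W cos 49° = 732.9 N into the surface.
Along incline: T cos 19° = W sin 49° → T = 891.7 N.
Perpendicular: N = W cos 49° − T sin 19° = 442.6 N.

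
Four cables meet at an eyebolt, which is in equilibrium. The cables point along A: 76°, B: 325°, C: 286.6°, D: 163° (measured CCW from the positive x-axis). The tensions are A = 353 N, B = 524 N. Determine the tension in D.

T_D ≈ 607 N

Resolve: ΣF_x = 353 cos 76° + 524 cos 325° + T_C cos 286.6° + T_D cos 163° = 0.
        ΣF_y = 353 sin 76° + 524 sin 325° + T_C sin 286.6° + T_D sin 163° = 0.
The known terms sum to (514.6, 41.96) N, so 0.2857 T_C − 0.9563 T_D = -514.6 and -0.9583 T_C + 0.2924 T_D = -41.96.
Solving simultaneously: T_C = 228.8 N, T_D = 606.5 N.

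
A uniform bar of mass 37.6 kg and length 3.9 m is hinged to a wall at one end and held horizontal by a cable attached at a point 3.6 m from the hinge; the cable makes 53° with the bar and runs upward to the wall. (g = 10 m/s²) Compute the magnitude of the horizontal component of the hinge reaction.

H_x ≈ 153 N

Take torques about the hinge: T sin 53° · 3.6 = 37.6×10×1.95 = 733.2 N·m.
So T = 733.2 / (0.7986 × 3.6) = 255.02 N.
ΣF_x = 0: H_x = T cos 53° = 153.47 N.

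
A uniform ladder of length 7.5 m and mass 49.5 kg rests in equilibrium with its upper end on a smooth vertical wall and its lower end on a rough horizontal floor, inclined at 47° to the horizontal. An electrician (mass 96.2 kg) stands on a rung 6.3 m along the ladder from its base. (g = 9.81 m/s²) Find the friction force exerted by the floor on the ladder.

Torques about the foot: N_wall · 7.5 sin 47° = 49.5×9.81×3.75 cos 47° + 96.2×9.81×6.3 cos 47° → N_wall = 965.64 N.
ΣF_x = 0: f_floor = N_wall = 965.64 N.

f ≈ 966 N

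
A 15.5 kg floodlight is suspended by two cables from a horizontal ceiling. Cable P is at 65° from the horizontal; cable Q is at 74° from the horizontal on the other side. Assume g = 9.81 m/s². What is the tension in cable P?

T_P ≈ 63.9 N

Weight W = 15.5 × 9.81 = 152.1 N acts straight down.
Horizontal: T_P cos 65° = T_Q cos 74°  →  T_Q = 1.533 T_P.
Vertical: T_P sin 65° + T_Q sin 74° = 152.1.
Substituting the horizontal relation into the vertical equation gives 2.38 T_P = 152.1, so T_P = 63.88 N.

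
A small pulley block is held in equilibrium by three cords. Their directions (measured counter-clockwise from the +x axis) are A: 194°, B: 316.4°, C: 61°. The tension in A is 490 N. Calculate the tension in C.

T_C ≈ 428 N

Resolve: ΣF_x = 490 cos 194° + T_B cos 316.4° + T_C cos 61° = 0.
        ΣF_y = 490 sin 194° + T_B sin 316.4° + T_C sin 61° = 0.
The known terms sum to (-475.4, -118.5) N, so 0.7242 T_B + 0.4848 T_C = 475.4 and -0.6896 T_B + 0.8746 T_C = 118.5.
Solving simultaneously: T_B = 370.3 N, T_C = 427.5 N.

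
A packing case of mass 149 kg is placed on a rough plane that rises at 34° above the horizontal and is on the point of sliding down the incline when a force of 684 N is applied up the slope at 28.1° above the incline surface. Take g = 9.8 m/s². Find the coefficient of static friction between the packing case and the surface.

On the verge of sliding down the incline, friction is at its maximum μN and acts up the slope.
Perpendicular to incline: N = W cos 34° − P sin 28.1° = 1211 − 322.2 = 888.4 N.
Along incline: P cos 28.1° + μN = W sin 34° → μ = (W sin 34° − P cos 28.1°) / N = 0.2399.

μ ≈ 0.240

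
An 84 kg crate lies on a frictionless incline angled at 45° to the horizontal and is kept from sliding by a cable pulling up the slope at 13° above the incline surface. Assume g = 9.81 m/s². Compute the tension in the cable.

T ≈ 598 N

Take axes along and perpendicular to the incline. Weight components: W sin 45° = 582.7 N down-slope, W cos 45° = 582.7 N into the surface.
Along incline: T cos 13° = W sin 45° → T = 598 N.
Perpendicular: N = W cos 45° − T sin 13° = 448.2 N.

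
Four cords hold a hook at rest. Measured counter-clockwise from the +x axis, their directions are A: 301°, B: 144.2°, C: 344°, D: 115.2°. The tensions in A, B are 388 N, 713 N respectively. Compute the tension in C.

T_C ≈ 407 N

Resolve: ΣF_x = 388 cos 301° + 713 cos 144.2° + T_C cos 344° + T_D cos 115.2° = 0.
        ΣF_y = 388 sin 301° + 713 sin 144.2° + T_C sin 344° + T_D sin 115.2° = 0.
The known terms sum to (-378.5, 84.49) N, so 0.9613 T_C − 0.4258 T_D = 378.5 and -0.2756 T_C + 0.9048 T_D = -84.49.
Solving simultaneously: T_C = 407.3 N, T_D = 30.69 N.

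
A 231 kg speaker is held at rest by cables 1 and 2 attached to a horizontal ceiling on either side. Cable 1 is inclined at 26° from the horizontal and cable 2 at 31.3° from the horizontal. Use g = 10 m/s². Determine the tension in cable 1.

Weight W = 231 × 10 = 2310 N acts straight down.
Horizontal: T_1 cos 26° = T_2 cos 31.3°  →  T_2 = 1.052 T_1.
Vertical: T_1 sin 26° + T_2 sin 31.3° = 2310.
Substituting the horizontal relation into the vertical equation gives 0.9848 T_1 = 2310, so T_1 = 2346 N.

T_1 ≈ 2350 N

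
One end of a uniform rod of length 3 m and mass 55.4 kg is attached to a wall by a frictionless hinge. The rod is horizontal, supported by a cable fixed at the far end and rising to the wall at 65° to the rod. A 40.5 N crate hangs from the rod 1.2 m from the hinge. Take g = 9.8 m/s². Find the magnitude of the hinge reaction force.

Take torques about the hinge: T sin 65° · 3 = 55.4×9.8×1.5 + 40.5×1.2 = 862.98 N·m.
So T = 862.98 / (0.9063 × 3) = 317.4 N.
ΣF_x = 0: H_x = T cos 65° = 134.14 N.
ΣF_y = 0: H_y = (55.4×9.8 + 40.5) − T sin 65° = 583.42 − 287.66 = 295.76 N.
|H| = √(H_x² + H_y²) = √((134.14)² + (295.76)²) = 324.76 N.

|H| ≈ 325 N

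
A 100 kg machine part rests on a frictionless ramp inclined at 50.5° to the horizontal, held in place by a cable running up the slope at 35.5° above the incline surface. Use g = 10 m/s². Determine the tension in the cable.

T ≈ 948 N

Take axes along and perpendicular to the incline. Weight components: W sin 50.5° = 771.6 N down-slope, W cos 50.5° = 636.1 N into the surface.
Along incline: T cos 35.5° = W sin 50.5° → T = 947.8 N.
Perpendicular: N = W cos 50.5° − T sin 35.5° = 85.68 N.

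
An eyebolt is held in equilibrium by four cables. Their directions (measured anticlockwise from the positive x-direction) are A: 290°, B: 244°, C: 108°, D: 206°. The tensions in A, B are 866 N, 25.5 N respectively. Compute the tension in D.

Resolve: ΣF_x = 866 cos 290° + 25.5 cos 244° + T_C cos 108° + T_D cos 206° = 0.
        ΣF_y = 866 sin 290° + 25.5 sin 244° + T_C sin 108° + T_D sin 206° = 0.
The known terms sum to (285, -836.7) N, so -0.3090 T_C − 0.8988 T_D = -285 and 0.9511 T_C − 0.4384 T_D = 836.7.
Solving simultaneously: T_C = 885.6 N, T_D = 12.63 N.

T_D ≈ 12.6 N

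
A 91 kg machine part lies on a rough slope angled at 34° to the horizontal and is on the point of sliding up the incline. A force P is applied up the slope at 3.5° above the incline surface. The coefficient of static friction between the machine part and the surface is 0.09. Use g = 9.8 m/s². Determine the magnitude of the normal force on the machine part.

On the verge of sliding up the incline, friction equals μN and acts down the slope.
Perpendicular: N + P sin 3.5° = W cos 34° = 739.3 N.
Along incline: P cos 3.5° = W sin 34° + μN  with W sin 34° = 498.7 N.
Solving the pair for P and N: P = 563.2 N, N = 705 N (and f = μN = 63.45 N).

N ≈ 705 N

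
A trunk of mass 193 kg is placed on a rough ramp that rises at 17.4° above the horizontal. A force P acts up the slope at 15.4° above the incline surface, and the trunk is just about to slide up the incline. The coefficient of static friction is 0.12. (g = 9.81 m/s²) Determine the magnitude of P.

P ≈ 786 N

On the verge of sliding up the incline, friction equals μN and acts down the slope.
Perpendicular: N + P sin 15.4° = W cos 17.4° = 1807 N.
Along incline: P cos 15.4° = W sin 17.4° + μN  with W sin 17.4° = 566.2 N.
Solving the pair for P and N: P = 786.2 N, N = 1598 N (and f = μN = 191.8 N).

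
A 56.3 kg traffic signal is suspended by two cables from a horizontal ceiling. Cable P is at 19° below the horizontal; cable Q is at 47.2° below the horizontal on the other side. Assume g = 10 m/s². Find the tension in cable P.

T_P ≈ 418 N

Weight W = 56.3 × 10 = 563 N acts straight down.
Horizontal: T_P cos 19° = T_Q cos 47.2°  →  T_Q = 1.392 T_P.
Vertical: T_P sin 19° + T_Q sin 47.2° = 563.
Substituting the horizontal relation into the vertical equation gives 1.347 T_P = 563, so T_P = 418.1 N.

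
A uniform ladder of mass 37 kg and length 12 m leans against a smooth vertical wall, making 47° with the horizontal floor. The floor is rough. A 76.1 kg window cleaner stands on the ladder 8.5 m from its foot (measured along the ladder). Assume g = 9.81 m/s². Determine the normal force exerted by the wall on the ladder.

Torques about the foot: N_wall · 12 sin 47° = 37×9.81×6 cos 47° + 76.1×9.81×8.5 cos 47° → N_wall = 662.35 N.

N_wall ≈ 662 N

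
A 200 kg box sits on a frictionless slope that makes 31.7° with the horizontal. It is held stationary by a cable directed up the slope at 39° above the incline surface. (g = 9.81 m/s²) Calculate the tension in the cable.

Take axes along and perpendicular to the incline. Weight components: W sin 31.7° = 1031 N down-slope, W cos 31.7° = 1669 N into the surface.
Along incline: T cos 39° = W sin 31.7° → T = 1327 N.
Perpendicular: N = W cos 31.7° − T sin 39° = 834.4 N.

T ≈ 1330 N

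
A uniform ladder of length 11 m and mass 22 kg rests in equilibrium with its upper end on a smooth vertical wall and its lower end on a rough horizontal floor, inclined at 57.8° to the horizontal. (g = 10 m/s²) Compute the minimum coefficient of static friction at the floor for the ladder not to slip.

μ_min ≈ 0.315

ΣF_y = 0: N_floor = 22×10 = 220 N.
Torques about the foot: N_wall · 11 sin 57.8° = 22×10×5.5 cos 57.8° → N_wall = 69.271 N.
ΣF_x = 0: f_floor = N_wall = 69.271 N.
μ_min = f_floor / N_floor = 69.271 / 220 = 0.3149.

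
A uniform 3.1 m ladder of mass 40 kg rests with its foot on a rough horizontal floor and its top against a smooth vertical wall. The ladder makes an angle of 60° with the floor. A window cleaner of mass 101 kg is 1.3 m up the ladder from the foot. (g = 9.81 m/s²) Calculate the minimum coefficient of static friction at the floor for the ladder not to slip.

ΣF_y = 0: N_floor = 40×9.81 + 101×9.81 = 1383.2 N.
Torques about the foot: N_wall · 3.1 sin 60° = 40×9.81×1.55 cos 60° + 101×9.81×1.3 cos 60° → N_wall = 353.17 N.
ΣF_x = 0: f_floor = N_wall = 353.17 N.
μ_min = f_floor / N_floor = 353.17 / 1383.2 = 0.2553.

μ_min ≈ 0.255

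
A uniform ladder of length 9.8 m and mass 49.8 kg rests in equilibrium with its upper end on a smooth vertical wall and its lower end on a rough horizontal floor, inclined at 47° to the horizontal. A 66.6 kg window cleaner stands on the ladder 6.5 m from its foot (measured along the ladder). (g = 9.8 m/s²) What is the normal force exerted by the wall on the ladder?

Torques about the foot: N_wall · 9.8 sin 47° = 49.8×9.8×4.9 cos 47° + 66.6×9.8×6.5 cos 47° → N_wall = 631.24 N.

N_wall ≈ 631 N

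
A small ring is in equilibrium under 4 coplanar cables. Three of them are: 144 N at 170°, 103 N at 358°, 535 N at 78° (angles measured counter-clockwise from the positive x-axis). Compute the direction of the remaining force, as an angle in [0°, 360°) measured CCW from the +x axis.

θ ≈ 262°

Sum the known components: ΣF_x = 72.36 N, ΣF_y = 544.7 N.
For equilibrium the remaining force must supply (−ΣF_x, −ΣF_y) = (-72.36, -544.7) N.
Magnitude = √((-72.36)² + (-544.7)²) = 549.5 N; direction = atan2(-544.7, -72.36) = 262.4°.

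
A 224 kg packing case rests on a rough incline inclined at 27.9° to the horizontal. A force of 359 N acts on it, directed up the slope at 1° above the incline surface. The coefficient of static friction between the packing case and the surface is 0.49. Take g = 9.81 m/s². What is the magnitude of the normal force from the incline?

Axes along / perpendicular to the incline. W sin 27.9° = 1028 N down-slope; W cos 27.9° = 1942 N into the surface.
Perpendicular: N = W cos 27.9° − P sin 1° = 1942 − 6.265 = 1936 N.
Along incline: P cos 1° + f = W sin 27.9° (friction acts up-slope) → f = 1028 − 358.9 = 669.3 N.
|f| = 669.3 N ≤ μN = 948.5 N, so the packing case is indeed static.

N ≈ 1940 N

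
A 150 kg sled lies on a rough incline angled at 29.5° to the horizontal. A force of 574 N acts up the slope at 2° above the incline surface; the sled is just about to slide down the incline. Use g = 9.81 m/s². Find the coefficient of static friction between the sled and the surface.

On the verge of sliding down the incline, friction is at its maximum μN and acts up the slope.
Perpendicular to incline: N = W cos 29.5° − P sin 2° = 1281 − 20.03 = 1261 N.
Along incline: P cos 2° + μN = W sin 29.5° → μ = (W sin 29.5° − P cos 2°) / N = 0.1197.

μ ≈ 0.120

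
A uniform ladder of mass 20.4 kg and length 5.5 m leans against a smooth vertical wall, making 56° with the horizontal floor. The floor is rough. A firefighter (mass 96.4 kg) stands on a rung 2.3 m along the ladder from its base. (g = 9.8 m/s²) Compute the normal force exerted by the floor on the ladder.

N_floor ≈ 1140 N

ΣF_y = 0: N_floor = 20.4×9.8 + 96.4×9.8 = 1144.6 N.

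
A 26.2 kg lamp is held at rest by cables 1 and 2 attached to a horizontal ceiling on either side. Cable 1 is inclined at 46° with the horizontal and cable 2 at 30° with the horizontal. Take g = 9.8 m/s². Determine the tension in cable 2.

Weight W = 26.2 × 9.8 = 256.8 N acts straight down.
Horizontal: T_1 cos 46° = T_2 cos 30°  →  T_1 = 1.247 T_2.
Vertical: T_1 sin 46° + T_2 sin 30° = 256.8.
Substituting the horizontal relation into the vertical equation gives 1.397 T_2 = 256.8, so T_2 = 183.8 N.

T_2 ≈ 184 N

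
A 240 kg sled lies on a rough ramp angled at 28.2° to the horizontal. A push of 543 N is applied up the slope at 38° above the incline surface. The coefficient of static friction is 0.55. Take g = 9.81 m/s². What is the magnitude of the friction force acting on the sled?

Axes along / perpendicular to the incline. W sin 28.2° = 1113 N down-slope; W cos 28.2° = 2075 N into the surface.
Perpendicular: N = W cos 28.2° − P sin 38° = 2075 − 334.3 = 1741 N.
Along incline: P cos 38° + f = W sin 28.2° (friction acts up-slope) → f = 1113 − 427.9 = 684.7 N.
|f| = 684.7 N ≤ μN = 957.4 N, so the sled is indeed static.

f ≈ 685 N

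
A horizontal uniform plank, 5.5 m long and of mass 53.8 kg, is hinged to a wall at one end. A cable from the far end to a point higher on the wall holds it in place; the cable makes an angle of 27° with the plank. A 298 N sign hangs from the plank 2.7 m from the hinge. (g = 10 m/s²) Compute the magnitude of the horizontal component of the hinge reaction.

H_x ≈ 815 N

Take torques about the hinge: T sin 27° · 5.5 = 53.8×10×2.75 + 298×2.7 = 2284.1 N·m.
So T = 2284.1 / (0.4540 × 5.5) = 914.76 N.
ΣF_x = 0: H_x = T cos 27° = 815.05 N.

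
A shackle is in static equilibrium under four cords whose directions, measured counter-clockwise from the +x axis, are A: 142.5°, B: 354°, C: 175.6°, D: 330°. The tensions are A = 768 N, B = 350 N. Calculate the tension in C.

Resolve: ΣF_x = 768 cos 142.5° + 350 cos 354° + T_C cos 175.6° + T_D cos 330° = 0.
        ΣF_y = 768 sin 142.5° + 350 sin 354° + T_C sin 175.6° + T_D sin 330° = 0.
The known terms sum to (-261.2, 430.9) N, so -0.9971 T_C + 0.8660 T_D = 261.2 and 0.0767 T_C − 0.5000 T_D = -430.9.
Solving simultaneously: T_C = 561.5 N, T_D = 948 N.

T_C ≈ 561 N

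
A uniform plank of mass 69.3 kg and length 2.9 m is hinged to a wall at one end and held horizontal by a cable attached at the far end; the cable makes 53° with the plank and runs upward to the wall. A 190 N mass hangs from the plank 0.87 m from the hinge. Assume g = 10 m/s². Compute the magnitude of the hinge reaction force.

Take torques about the hinge: T sin 53° · 2.9 = 69.3×10×1.45 + 190×0.87 = 1170.2 N·m.
So T = 1170.2 / (0.7986 × 2.9) = 505.24 N.
ΣF_x = 0: H_x = T cos 53° = 304.06 N.
ΣF_y = 0: H_y = (69.3×10 + 190) − T sin 53° = 883 − 403.5 = 479.5 N.
|H| = √(H_x² + H_y²) = √((304.06)² + (479.5)²) = 567.78 N.

|H| ≈ 568 N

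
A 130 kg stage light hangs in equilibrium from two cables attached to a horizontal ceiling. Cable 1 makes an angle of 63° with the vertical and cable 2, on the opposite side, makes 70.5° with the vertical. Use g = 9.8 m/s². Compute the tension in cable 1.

T_1 ≈ 1660 N

Angles from the horizontal: cable 1 is 90° − 63° = 27°, cable 2 is 90° − 70.5° = 19.5°.
Weight W = 130 × 9.8 = 1274 N acts straight down.
Horizontal: T_1 cos 27° = T_2 cos 19.5°  →  T_2 = 0.9452 T_1.
Vertical: T_1 sin 27° + T_2 sin 19.5° = 1274.
Substituting the horizontal relation into the vertical equation gives 0.7695 T_1 = 1274, so T_1 = 1656 N.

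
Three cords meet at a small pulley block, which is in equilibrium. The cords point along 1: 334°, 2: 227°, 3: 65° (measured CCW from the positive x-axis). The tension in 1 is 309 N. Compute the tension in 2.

T_2 ≈ 1000 N

Resolve: ΣF_x = 309 cos 334° + T_2 cos 227° + T_3 cos 65° = 0.
        ΣF_y = 309 sin 334° + T_2 sin 227° + T_3 sin 65° = 0.
The known terms sum to (277.7, -135.5) N, so -0.6820 T_2 + 0.4226 T_3 = -277.7 and -0.7314 T_2 + 0.9063 T_3 = 135.5.
Solving simultaneously: T_2 = 999.8 N, T_3 = 956.3 N.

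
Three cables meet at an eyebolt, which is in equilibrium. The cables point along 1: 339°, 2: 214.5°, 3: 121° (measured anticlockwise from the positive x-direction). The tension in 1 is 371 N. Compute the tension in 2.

T_2 ≈ 229 N

Resolve: ΣF_x = 371 cos 339° + T_2 cos 214.5° + T_3 cos 121° = 0.
        ΣF_y = 371 sin 339° + T_2 sin 214.5° + T_3 sin 121° = 0.
The known terms sum to (346.4, -133) N, so -0.8241 T_2 − 0.5150 T_3 = -346.4 and -0.5664 T_2 + 0.8572 T_3 = 133.
Solving simultaneously: T_2 = 228.8 N, T_3 = 306.3 N.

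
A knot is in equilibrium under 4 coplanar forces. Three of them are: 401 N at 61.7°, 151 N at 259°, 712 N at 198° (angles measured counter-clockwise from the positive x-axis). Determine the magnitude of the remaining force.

Sum the known components: ΣF_x = -515.9 N, ΣF_y = -15.17 N.
For equilibrium the remaining force must supply (−ΣF_x, −ΣF_y) = (515.9, 15.17) N.
Magnitude = √((515.9)² + (15.17)²) = 516.1 N; direction = atan2(15.17, 515.9) = 1.7°.

F ≈ 516 N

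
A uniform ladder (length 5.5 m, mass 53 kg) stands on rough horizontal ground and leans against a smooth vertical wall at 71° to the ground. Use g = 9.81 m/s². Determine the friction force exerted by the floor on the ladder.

Torques about the foot: N_wall · 5.5 sin 71° = 53×9.81×2.75 cos 71° → N_wall = 89.513 N.
ΣF_x = 0: f_floor = N_wall = 89.513 N.

f ≈ 89.5 N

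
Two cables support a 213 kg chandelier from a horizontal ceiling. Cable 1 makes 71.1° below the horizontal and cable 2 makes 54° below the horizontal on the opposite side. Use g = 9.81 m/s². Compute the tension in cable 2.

Weight W = 213 × 9.81 = 2090 N acts straight down.
Horizontal: T_1 cos 71.1° = T_2 cos 54°  →  T_1 = 1.815 T_2.
Vertical: T_1 sin 71.1° + T_2 sin 54° = 2090.
Substituting the horizontal relation into the vertical equation gives 2.526 T_2 = 2090, so T_2 = 827.3 N.

T_2 ≈ 827 N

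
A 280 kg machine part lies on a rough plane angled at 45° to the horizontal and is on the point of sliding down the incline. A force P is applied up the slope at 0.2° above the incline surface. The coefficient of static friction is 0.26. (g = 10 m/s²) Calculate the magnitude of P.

On the verge of sliding down the incline, friction equals μN and acts up the slope.
Perpendicular: N + P sin 0.2° = W cos 45° = 1980 N.
Along incline: P cos 0.2° + μN = W sin 45° with W sin 45° = 1980 N.
Solving the pair for P and N: P = 1466 N, N = 1975 N (and f = μN = 513.4 N).

P ≈ 1470 N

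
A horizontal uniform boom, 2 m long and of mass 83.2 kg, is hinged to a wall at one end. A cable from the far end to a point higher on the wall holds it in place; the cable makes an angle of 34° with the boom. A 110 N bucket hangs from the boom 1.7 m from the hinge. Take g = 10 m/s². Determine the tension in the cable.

Take torques about the hinge: T sin 34° · 2 = 83.2×10×1 + 110×1.7 = 1019 N·m.
So T = 1019 / (0.5592 × 2) = 911.13 N.

T ≈ 911 N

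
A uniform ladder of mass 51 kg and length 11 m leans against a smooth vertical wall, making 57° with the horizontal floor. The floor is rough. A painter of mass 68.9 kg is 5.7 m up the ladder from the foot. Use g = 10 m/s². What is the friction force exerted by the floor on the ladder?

Torques about the foot: N_wall · 11 sin 57° = 51×10×5.5 cos 57° + 68.9×10×5.7 cos 57° → N_wall = 397.46 N.
ΣF_x = 0: f_floor = N_wall = 397.46 N.

f ≈ 397 N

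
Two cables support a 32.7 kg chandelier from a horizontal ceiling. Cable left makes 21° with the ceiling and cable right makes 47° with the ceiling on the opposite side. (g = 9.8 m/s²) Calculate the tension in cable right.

T_right ≈ 323 N

Weight W = 32.7 × 9.8 = 320.5 N acts straight down.
Horizontal: T_left cos 21° = T_right cos 47°  →  T_left = 0.7305 T_right.
Vertical: T_left sin 21° + T_right sin 47° = 320.5.
Substituting the horizontal relation into the vertical equation gives 0.9931 T_right = 320.5, so T_right = 322.7 N.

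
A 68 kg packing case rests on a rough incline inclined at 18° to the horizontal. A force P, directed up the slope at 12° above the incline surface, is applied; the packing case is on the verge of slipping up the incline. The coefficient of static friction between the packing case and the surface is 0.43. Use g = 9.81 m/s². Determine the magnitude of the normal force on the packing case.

On the verge of sliding up the incline, friction equals μN and acts down the slope.
Perpendicular: N + P sin 12° = W cos 18° = 634.4 N.
Along incline: P cos 12° = W sin 18° + μN  with W sin 18° = 206.1 N.
Solving the pair for P and N: P = 448.6 N, N = 541.2 N (and f = μN = 232.7 N).

N ≈ 541 N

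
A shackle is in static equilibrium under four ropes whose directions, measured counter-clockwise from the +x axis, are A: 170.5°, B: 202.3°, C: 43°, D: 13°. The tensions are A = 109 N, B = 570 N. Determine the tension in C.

Resolve: ΣF_x = 109 cos 170.5° + 570 cos 202.3° + T_C cos 43° + T_D cos 13° = 0.
        ΣF_y = 109 sin 170.5° + 570 sin 202.3° + T_C sin 43° + T_D sin 13° = 0.
The known terms sum to (-634.9, -198.3) N, so 0.7314 T_C + 0.9744 T_D = 634.9 and 0.6820 T_C + 0.2250 T_D = 198.3.
Solving simultaneously: T_C = 100.8 N, T_D = 575.9 N.

T_C ≈ 101 N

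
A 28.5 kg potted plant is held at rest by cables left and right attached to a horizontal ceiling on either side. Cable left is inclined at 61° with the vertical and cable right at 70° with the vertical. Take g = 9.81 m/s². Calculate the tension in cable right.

T_right ≈ 324 N

Angles from the horizontal: cable left is 90° − 61° = 29°, cable right is 90° − 70° = 20°.
Weight W = 28.5 × 9.81 = 279.6 N acts straight down.
Horizontal: T_left cos 29° = T_right cos 20°  →  T_left = 1.074 T_right.
Vertical: T_left sin 29° + T_right sin 20° = 279.6.
Substituting the horizontal relation into the vertical equation gives 0.8629 T_right = 279.6, so T_right = 324 N.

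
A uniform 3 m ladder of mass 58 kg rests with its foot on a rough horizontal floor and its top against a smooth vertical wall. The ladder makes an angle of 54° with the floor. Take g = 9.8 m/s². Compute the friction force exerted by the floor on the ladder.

Torques about the foot: N_wall · 3 sin 54° = 58×9.8×1.5 cos 54° → N_wall = 206.48 N.
ΣF_x = 0: f_floor = N_wall = 206.48 N.

f ≈ 206 N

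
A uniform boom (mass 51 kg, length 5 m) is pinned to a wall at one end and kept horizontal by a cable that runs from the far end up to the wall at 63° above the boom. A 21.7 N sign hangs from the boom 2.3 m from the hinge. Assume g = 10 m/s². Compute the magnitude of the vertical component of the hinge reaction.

Take torques about the hinge: T sin 63° · 5 = 51×10×2.5 + 21.7×2.3 = 1324.9 N·m.
So T = 1324.9 / (0.8910 × 5) = 297.4 N.
ΣF_y = 0: H_y = (51×10 + 21.7) − T sin 63° = 531.7 − 264.98 = 266.72 N.

|H_y| ≈ 267 N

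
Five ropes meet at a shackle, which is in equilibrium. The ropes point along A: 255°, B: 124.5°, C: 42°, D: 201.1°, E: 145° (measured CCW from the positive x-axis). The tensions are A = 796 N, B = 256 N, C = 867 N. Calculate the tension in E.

T_E ≈ 102 N

Resolve: ΣF_x = 796 cos 255° + 256 cos 124.5° + 867 cos 42° + T_D cos 201.1° + T_E cos 145° = 0.
        ΣF_y = 796 sin 255° + 256 sin 124.5° + 867 sin 42° + T_D sin 201.1° + T_E sin 145° = 0.
The known terms sum to (293.3, 22.24) N, so -0.9330 T_D − 0.8192 T_E = -293.3 and -0.3600 T_D + 0.5736 T_E = -22.24.
Solving simultaneously: T_D = 224.6 N, T_E = 102.2 N.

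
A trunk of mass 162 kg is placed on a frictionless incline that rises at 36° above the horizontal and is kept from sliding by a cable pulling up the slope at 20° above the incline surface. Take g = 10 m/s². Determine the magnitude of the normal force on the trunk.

N ≈ 964 N

Take axes along and perpendicular to the incline. Weight components: W sin 36° = 952.2 N down-slope, W cos 36° = 1311 N into the surface.
Along incline: T cos 20° = W sin 36° → T = 1013 N.
Perpendicular: N = W cos 36° − T sin 20° = 964 N.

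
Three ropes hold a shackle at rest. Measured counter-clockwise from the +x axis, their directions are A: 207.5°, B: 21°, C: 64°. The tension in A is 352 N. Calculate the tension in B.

Resolve: ΣF_x = 352 cos 207.5° + T_B cos 21° + T_C cos 64° = 0.
        ΣF_y = 352 sin 207.5° + T_B sin 21° + T_C sin 64° = 0.
The known terms sum to (-312.2, -162.5) N, so 0.9336 T_B + 0.4384 T_C = 312.2 and 0.3584 T_B + 0.8988 T_C = 162.5.
Solving simultaneously: T_B = 307 N, T_C = 58.43 N.

T_B ≈ 307 N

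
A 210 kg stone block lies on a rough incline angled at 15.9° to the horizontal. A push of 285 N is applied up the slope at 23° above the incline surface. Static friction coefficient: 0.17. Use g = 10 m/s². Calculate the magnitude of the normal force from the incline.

N ≈ 1910 N

Axes along / perpendicular to the incline. W sin 15.9° = 575.3 N down-slope; W cos 15.9° = 2020 N into the surface.
Perpendicular: N = W cos 15.9° − P sin 23° = 2020 − 111.4 = 1908 N.
Along incline: P cos 23° + f = W sin 15.9° (friction acts up-slope) → f = 575.3 − 262.3 = 313 N.
|f| = 313 N ≤ μN = 324.4 N, so the stone block is indeed static.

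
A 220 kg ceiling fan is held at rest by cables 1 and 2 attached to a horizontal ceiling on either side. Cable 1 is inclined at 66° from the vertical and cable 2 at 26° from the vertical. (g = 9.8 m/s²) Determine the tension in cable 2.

Angles from the horizontal: cable 1 is 90° − 66° = 24°, cable 2 is 90° − 26° = 64°.
Weight W = 220 × 9.8 = 2156 N acts straight down.
Horizontal: T_1 cos 24° = T_2 cos 64°  →  T_1 = 0.4799 T_2.
Vertical: T_1 sin 24° + T_2 sin 64° = 2156.
Substituting the horizontal relation into the vertical equation gives 1.094 T_2 = 2156, so T_2 = 1971 N.

T_2 ≈ 1970 N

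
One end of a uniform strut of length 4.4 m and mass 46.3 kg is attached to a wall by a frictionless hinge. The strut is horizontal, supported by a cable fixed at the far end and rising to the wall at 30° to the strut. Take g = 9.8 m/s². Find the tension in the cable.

Take torques about the hinge: T sin 30° · 4.4 = 46.3×9.8×2.2 = 998.23 N·m.
So T = 998.23 / (0.5000 × 4.4) = 453.74 N.

T ≈ 454 N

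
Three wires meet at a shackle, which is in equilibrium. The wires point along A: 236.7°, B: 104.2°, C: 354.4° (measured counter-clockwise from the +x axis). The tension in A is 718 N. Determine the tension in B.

Resolve: ΣF_x = 718 cos 236.7° + T_B cos 104.2° + T_C cos 354.4° = 0.
        ΣF_y = 718 sin 236.7° + T_B sin 104.2° + T_C sin 354.4° = 0.
The known terms sum to (-394.2, -600.1) N, so -0.2453 T_B + 0.9952 T_C = 394.2 and 0.9694 T_B − 0.0976 T_C = 600.1.
Solving simultaneously: T_B = 675.7 N, T_C = 562.6 N.

T_B ≈ 676 N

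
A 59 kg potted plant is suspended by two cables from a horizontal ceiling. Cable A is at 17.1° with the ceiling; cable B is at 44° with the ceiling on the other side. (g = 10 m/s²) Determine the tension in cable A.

T_A ≈ 485 N

Weight W = 59 × 10 = 590 N acts straight down.
Horizontal: T_A cos 17.1° = T_B cos 44°  →  T_B = 1.329 T_A.
Vertical: T_A sin 17.1° + T_B sin 44° = 590.
Substituting the horizontal relation into the vertical equation gives 1.217 T_A = 590, so T_A = 484.8 N.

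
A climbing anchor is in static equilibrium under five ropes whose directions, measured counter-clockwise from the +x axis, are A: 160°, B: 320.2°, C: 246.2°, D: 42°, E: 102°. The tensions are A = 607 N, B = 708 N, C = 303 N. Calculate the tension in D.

T_D ≈ 293 N

Resolve: ΣF_x = 607 cos 160° + 708 cos 320.2° + 303 cos 246.2° + T_D cos 42° + T_E cos 102° = 0.
        ΣF_y = 607 sin 160° + 708 sin 320.2° + 303 sin 246.2° + T_D sin 42° + T_E sin 102° = 0.
The known terms sum to (-148.7, -522.8) N, so 0.7431 T_D − 0.2079 T_E = 148.7 and 0.6691 T_D + 0.9781 T_E = 522.8.
Solving simultaneously: T_D = 293.5 N, T_E = 333.7 N.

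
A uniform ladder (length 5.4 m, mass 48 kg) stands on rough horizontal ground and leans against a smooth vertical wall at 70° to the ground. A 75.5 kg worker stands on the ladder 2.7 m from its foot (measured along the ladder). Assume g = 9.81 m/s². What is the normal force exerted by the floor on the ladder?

ΣF_y = 0: N_floor = 48×9.81 + 75.5×9.81 = 1211.5 N.

N_floor ≈ 1210 N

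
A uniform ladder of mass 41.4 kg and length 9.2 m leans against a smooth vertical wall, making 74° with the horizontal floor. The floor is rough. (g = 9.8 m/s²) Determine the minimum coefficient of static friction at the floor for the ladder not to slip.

ΣF_y = 0: N_floor = 41.4×9.8 = 405.72 N.
Torques about the foot: N_wall · 9.2 sin 74° = 41.4×9.8×4.6 cos 74° → N_wall = 58.169 N.
ΣF_x = 0: f_floor = N_wall = 58.169 N.
μ_min = f_floor / N_floor = 58.169 / 405.72 = 0.1434.

μ_min ≈ 0.143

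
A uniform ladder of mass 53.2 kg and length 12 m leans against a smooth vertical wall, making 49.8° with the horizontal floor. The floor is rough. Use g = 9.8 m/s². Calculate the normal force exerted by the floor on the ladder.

ΣF_y = 0: N_floor = 53.2×9.8 = 521.36 N.

N_floor ≈ 521 N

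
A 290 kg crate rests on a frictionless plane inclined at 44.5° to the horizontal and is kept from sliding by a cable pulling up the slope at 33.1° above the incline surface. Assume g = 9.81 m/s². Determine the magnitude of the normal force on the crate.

N ≈ 729 N

Take axes along and perpendicular to the incline. Weight components: W sin 44.5° = 1994 N down-slope, W cos 44.5° = 2029 N into the surface.
Along incline: T cos 33.1° = W sin 44.5° → T = 2380 N.
Perpendicular: N = W cos 44.5° − T sin 33.1° = 729.2 N.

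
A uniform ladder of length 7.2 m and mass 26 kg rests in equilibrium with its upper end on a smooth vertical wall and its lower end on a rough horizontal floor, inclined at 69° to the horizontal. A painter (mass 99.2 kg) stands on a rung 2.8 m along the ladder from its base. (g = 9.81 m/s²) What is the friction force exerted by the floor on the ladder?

f ≈ 194 N

Torques about the foot: N_wall · 7.2 sin 69° = 26×9.81×3.6 cos 69° + 99.2×9.81×2.8 cos 69° → N_wall = 194.23 N.
ΣF_x = 0: f_floor = N_wall = 194.23 N.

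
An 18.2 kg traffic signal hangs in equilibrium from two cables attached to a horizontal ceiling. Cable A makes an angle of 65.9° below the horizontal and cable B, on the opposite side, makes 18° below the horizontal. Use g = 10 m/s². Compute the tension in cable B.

T_B ≈ 74.7 N

Weight W = 18.2 × 10 = 182 N acts straight down.
Horizontal: T_A cos 65.9° = T_B cos 18°  →  T_A = 2.329 T_B.
Vertical: T_A sin 65.9° + T_B sin 18° = 182.
Substituting the horizontal relation into the vertical equation gives 2.435 T_B = 182, so T_B = 74.74 N.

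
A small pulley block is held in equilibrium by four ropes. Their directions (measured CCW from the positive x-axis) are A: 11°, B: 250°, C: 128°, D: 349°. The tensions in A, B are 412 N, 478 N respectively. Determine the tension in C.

Resolve: ΣF_x = 412 cos 11° + 478 cos 250° + T_C cos 128° + T_D cos 349° = 0.
        ΣF_y = 412 sin 11° + 478 sin 250° + T_C sin 128° + T_D sin 349° = 0.
The known terms sum to (240.9, -370.6) N, so -0.6157 T_C + 0.9816 T_D = -240.9 and 0.7880 T_C − 0.1908 T_D = 370.6.
Solving simultaneously: T_C = 484.4 N, T_D = 58.34 N.

T_C ≈ 484 N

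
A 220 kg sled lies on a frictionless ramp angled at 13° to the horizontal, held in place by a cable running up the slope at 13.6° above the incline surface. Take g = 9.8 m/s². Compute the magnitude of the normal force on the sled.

Take axes along and perpendicular to the incline. Weight components: W sin 13° = 485 N down-slope, W cos 13° = 2101 N into the surface.
Along incline: T cos 13.6° = W sin 13° → T = 499 N.
Perpendicular: N = W cos 13° − T sin 13.6° = 1983 N.

N ≈ 1980 N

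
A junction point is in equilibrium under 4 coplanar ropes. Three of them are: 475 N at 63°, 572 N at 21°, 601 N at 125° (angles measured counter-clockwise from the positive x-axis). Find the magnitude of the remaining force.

F ≈ 1190 N

Sum the known components: ΣF_x = 404.9 N, ΣF_y = 1121 N.
For equilibrium the remaining force must supply (−ΣF_x, −ΣF_y) = (-404.9, -1121) N.
Magnitude = √((-404.9)² + (-1121)²) = 1191 N; direction = atan2(-1121, -404.9) = 250.1°.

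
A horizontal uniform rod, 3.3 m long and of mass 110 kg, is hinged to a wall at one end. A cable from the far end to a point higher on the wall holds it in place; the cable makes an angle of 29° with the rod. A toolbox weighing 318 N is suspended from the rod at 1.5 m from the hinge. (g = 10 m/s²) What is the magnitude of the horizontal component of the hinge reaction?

Take torques about the hinge: T sin 29° · 3.3 = 110×10×1.65 + 318×1.5 = 2292 N·m.
So T = 2292 / (0.4848 × 3.3) = 1432.6 N.
ΣF_x = 0: H_x = T cos 29° = 1253 N.

H_x ≈ 1250 N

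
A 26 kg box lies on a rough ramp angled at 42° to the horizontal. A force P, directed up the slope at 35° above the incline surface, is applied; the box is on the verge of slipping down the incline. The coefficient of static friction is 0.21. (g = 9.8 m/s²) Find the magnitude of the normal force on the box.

N ≈ 82 N

On the verge of sliding down the incline, friction equals μN and acts up the slope.
Perpendicular: N + P sin 35° = W cos 42° = 189.4 N.
Along incline: P cos 35° + μN = W sin 42° with W sin 42° = 170.5 N.
Solving the pair for P and N: P = 187.1 N, N = 82.03 N (and f = μN = 17.23 N).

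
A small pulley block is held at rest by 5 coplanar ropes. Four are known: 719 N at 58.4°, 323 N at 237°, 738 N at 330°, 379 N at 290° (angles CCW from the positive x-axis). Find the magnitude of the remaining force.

F ≈ 1040 N

Sum the known components: ΣF_x = 969.6 N, ΣF_y = -383.6 N.
For equilibrium the remaining force must supply (−ΣF_x, −ΣF_y) = (-969.6, 383.6) N.
Magnitude = √((-969.6)² + (383.6)²) = 1043 N; direction = atan2(383.6, -969.6) = 158.4°.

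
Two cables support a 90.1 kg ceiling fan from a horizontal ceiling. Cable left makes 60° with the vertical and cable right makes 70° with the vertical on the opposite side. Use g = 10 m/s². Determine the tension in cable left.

T_left ≈ 1110 N

Angles from the horizontal: cable left is 90° − 60° = 30°, cable right is 90° − 70° = 20°.
Weight W = 90.1 × 10 = 901 N acts straight down.
Horizontal: T_left cos 30° = T_right cos 20°  →  T_right = 0.9216 T_left.
Vertical: T_left sin 30° + T_right sin 20° = 901.
Substituting the horizontal relation into the vertical equation gives 0.8152 T_left = 901, so T_left = 1105 N.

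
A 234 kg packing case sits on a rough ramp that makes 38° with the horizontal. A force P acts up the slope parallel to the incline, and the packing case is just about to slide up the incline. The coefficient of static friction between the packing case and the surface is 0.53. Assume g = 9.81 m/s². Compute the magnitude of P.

On the verge of sliding up the incline, friction equals μN and acts down the slope.
Perpendicular: N + P sin 0° = W cos 38° = 1809 N.
Along incline: P cos 0° = W sin 38° + μN  with W sin 38° = 1413 N.
Solving the pair for P and N: P = 2372 N, N = 1809 N (and f = μN = 958.7 N).

P ≈ 2370 N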